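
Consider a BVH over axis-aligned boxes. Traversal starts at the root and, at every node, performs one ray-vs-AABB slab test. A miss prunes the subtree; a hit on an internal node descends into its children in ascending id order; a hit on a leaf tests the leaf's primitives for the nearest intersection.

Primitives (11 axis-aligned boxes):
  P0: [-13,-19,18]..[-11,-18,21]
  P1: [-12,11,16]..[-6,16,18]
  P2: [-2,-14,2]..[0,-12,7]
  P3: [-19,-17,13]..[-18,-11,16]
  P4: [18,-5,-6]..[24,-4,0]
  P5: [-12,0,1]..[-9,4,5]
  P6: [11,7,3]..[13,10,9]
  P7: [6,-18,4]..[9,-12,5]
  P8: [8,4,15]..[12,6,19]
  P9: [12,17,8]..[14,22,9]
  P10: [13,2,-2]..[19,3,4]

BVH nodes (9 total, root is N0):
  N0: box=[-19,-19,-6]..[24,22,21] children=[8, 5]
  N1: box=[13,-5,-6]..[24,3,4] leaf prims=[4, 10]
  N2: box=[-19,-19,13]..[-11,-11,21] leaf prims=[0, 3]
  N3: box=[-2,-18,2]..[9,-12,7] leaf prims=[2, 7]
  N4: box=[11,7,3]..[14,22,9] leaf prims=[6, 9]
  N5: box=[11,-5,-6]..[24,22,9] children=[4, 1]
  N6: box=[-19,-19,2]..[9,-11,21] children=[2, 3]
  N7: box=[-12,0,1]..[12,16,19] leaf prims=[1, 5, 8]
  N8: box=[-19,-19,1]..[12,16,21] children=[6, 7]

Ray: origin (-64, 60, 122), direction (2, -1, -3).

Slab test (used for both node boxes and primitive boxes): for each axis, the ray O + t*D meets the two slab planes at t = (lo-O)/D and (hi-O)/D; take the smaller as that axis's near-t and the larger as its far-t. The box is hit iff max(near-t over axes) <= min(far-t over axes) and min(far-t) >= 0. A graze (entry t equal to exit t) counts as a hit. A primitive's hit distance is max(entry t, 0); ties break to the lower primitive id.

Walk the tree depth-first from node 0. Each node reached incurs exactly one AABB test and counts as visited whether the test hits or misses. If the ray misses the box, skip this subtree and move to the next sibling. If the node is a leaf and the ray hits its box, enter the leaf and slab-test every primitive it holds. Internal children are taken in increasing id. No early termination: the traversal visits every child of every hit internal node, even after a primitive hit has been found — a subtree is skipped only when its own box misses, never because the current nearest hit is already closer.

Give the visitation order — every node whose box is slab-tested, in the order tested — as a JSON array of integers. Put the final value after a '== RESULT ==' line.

Trace the traversal:
N0 x:[45/2,44] y:[38,79] z:[101/3,128/3] -> hit [38,128/3], descend [5, 8]
  N5 x:[75/2,44] y:[38,65] z:[113/3,128/3] -> hit [38,128/3], descend [1, 4]
    N1 x:[77/2,44] y:[57,65] z:[118/3,128/3] -> miss, prune
    N4 x:[75/2,39] y:[38,53] z:[113/3,119/3] -> hit [38,39] leaf, test {P6(miss), P9@t=38}
  N8 x:[45/2,38] y:[44,79] z:[101/3,121/3] -> miss, prune

5 AABB tests over nodes [0, 5, 1, 4, 8]; 1 leaf entered; closest P9.

== RESULT ==
[0, 5, 1, 4, 8]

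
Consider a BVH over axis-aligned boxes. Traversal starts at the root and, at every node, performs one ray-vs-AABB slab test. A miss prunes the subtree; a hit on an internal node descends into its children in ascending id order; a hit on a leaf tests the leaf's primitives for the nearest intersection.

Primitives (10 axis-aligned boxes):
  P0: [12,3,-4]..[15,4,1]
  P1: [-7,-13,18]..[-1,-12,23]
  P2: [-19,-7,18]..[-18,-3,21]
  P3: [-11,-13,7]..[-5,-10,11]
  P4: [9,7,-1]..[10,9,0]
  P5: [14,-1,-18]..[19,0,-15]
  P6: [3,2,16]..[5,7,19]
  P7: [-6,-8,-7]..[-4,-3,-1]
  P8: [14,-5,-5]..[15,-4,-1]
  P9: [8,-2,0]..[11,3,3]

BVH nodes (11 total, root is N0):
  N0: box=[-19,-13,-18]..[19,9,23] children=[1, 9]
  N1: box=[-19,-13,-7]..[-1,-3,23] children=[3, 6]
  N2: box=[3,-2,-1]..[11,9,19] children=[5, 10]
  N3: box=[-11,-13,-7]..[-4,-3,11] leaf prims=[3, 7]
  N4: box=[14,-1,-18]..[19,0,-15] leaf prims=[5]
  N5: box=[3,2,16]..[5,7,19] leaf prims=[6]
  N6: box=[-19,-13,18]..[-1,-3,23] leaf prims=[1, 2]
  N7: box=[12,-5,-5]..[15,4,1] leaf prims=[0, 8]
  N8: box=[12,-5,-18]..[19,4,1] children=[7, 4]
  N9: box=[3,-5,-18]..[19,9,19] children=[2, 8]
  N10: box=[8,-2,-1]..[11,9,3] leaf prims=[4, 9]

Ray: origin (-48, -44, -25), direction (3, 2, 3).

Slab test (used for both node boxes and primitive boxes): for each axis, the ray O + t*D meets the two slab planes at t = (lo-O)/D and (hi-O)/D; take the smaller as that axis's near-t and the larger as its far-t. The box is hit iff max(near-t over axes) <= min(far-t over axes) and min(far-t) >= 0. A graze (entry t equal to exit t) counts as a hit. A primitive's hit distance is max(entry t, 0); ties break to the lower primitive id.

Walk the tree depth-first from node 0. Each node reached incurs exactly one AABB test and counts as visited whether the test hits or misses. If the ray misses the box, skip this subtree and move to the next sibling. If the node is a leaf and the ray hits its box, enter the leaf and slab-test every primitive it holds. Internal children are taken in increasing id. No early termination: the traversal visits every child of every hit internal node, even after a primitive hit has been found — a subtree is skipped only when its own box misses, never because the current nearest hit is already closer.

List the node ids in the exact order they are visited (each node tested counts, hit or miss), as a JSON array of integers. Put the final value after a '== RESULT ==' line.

Trace the traversal:
N0 x:[29/3,67/3] y:[31/2,53/2] z:[7/3,16] -> hit [31/2,16], descend [1, 9]
  N1 x:[29/3,47/3] y:[31/2,41/2] z:[6,16] -> hit [31/2,47/3], descend [3, 6]
    N3 x:[37/3,44/3] y:[31/2,41/2] z:[6,12] -> miss, prune
    N6 x:[29/3,47/3] y:[31/2,41/2] z:[43/3,16] -> hit [31/2,47/3] leaf, test {P1@t=31/2, P2(miss)}
  N9 x:[17,67/3] y:[39/2,53/2] z:[7/3,44/3] -> miss, prune

Summary -> nodes [0, 1, 3, 6, 9]; box-tests=5; leaf-entries=1; first=P1

== RESULT ==
[0, 1, 3, 6, 9]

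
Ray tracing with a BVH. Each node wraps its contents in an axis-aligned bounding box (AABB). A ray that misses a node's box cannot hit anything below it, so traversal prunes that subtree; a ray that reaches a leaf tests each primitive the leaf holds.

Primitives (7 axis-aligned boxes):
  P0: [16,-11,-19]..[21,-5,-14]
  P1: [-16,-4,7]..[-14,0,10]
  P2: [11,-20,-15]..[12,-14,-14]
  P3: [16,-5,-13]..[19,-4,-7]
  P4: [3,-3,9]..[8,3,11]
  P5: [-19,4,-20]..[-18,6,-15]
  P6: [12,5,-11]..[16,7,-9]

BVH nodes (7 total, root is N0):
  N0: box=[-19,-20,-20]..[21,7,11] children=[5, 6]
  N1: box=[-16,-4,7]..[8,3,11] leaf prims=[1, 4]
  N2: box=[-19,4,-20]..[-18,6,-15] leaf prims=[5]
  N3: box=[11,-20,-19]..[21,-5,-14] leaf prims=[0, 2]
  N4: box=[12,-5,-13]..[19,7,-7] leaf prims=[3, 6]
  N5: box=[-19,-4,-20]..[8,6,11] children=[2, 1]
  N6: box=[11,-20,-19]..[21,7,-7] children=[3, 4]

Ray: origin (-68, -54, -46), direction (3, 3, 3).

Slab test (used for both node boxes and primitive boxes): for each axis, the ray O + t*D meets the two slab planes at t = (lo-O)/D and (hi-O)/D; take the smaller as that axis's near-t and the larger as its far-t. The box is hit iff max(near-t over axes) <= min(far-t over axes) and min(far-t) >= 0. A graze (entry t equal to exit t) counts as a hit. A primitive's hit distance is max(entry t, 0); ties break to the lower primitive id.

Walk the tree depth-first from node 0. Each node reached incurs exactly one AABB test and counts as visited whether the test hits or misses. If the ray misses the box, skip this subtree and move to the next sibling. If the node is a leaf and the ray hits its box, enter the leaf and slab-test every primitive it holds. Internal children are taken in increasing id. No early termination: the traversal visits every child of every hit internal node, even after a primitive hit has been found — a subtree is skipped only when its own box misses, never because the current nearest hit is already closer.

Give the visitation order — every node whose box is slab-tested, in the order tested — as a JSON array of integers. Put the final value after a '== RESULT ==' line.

Traverse from the root:
N0 x:[49/3,89/3] y:[34/3,61/3] z:[26/3,19] -> hit [49/3,19], descend [5, 6]
  N5 x:[49/3,76/3] y:[50/3,20] z:[26/3,19] -> hit [50/3,19], descend [1, 2]
    N1 x:[52/3,76/3] y:[50/3,19] z:[53/3,19] -> hit [53/3,19] leaf, test {P1@t=53/3, P4(miss)}
    N2 x:[49/3,50/3] y:[58/3,20] z:[26/3,31/3] -> miss, prune
  N6 x:[79/3,89/3] y:[34/3,61/3] z:[9,13] -> miss, prune

Summary -> nodes [0, 5, 1, 2, 6]; box-tests=5; leaf-entries=1; first=P1

== RESULT ==
[0, 5, 1, 2, 6]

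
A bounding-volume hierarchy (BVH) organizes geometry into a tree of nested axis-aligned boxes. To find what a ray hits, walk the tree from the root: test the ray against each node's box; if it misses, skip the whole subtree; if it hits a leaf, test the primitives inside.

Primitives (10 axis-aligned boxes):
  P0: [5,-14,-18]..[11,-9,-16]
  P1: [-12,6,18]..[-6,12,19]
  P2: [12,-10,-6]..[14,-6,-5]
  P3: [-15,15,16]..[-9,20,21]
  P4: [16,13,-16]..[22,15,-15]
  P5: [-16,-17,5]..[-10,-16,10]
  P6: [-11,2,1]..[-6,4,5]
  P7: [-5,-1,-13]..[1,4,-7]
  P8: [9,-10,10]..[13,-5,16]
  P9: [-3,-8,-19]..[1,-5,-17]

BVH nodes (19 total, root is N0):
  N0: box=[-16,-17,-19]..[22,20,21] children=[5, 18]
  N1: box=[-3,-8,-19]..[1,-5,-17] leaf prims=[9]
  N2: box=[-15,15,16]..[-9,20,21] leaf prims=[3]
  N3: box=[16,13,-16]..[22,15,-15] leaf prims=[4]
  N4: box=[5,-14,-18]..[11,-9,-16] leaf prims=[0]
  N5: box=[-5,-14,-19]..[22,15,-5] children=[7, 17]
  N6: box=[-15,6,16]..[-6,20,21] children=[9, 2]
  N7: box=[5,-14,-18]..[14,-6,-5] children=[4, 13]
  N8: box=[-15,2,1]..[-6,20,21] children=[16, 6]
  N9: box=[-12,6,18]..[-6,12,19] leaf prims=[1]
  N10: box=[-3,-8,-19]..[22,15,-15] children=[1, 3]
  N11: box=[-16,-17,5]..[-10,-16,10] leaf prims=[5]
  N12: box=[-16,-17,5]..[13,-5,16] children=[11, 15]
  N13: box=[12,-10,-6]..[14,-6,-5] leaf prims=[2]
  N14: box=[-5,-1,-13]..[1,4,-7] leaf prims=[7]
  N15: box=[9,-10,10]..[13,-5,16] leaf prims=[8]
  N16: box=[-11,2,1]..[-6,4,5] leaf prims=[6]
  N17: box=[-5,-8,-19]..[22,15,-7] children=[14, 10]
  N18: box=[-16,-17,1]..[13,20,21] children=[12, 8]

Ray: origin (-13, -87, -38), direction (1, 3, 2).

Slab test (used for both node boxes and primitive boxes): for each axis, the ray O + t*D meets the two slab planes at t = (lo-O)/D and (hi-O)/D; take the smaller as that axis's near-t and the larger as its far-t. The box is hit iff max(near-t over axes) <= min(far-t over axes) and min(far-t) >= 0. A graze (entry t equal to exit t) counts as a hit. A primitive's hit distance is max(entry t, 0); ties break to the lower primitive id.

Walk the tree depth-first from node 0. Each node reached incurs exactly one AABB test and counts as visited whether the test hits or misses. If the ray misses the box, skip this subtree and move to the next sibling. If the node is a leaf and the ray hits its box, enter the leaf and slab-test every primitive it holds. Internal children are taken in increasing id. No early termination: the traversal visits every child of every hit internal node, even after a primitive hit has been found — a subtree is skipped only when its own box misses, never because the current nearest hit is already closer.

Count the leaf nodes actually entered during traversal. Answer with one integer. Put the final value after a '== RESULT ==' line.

Traverse from the root:
N0 x:[-3,35] y:[70/3,107/3] z:[19/2,59/2] -> hit [70/3,59/2], descend [5, 18]
  N5 x:[8,35] y:[73/3,34] z:[19/2,33/2] -> miss, prune
  N18 x:[-3,26] y:[70/3,107/3] z:[39/2,59/2] -> hit [70/3,26], descend [8, 12]
    N8 x:[-2,7] y:[89/3,107/3] z:[39/2,59/2] -> miss, prune
    N12 x:[-3,26] y:[70/3,82/3] z:[43/2,27] -> hit [70/3,26], descend [11, 15]
      N11 x:[-3,3] y:[70/3,71/3] z:[43/2,24] -> miss, prune
      N15 x:[22,26] y:[77/3,82/3] z:[24,27] -> hit [77/3,26] leaf, test {P8@t=77/3}

Visited [0, 5, 18, 8, 12, 11, 15]. Tests: 7 box, 1 leaf. Nearest: P8.

== RESULT ==
1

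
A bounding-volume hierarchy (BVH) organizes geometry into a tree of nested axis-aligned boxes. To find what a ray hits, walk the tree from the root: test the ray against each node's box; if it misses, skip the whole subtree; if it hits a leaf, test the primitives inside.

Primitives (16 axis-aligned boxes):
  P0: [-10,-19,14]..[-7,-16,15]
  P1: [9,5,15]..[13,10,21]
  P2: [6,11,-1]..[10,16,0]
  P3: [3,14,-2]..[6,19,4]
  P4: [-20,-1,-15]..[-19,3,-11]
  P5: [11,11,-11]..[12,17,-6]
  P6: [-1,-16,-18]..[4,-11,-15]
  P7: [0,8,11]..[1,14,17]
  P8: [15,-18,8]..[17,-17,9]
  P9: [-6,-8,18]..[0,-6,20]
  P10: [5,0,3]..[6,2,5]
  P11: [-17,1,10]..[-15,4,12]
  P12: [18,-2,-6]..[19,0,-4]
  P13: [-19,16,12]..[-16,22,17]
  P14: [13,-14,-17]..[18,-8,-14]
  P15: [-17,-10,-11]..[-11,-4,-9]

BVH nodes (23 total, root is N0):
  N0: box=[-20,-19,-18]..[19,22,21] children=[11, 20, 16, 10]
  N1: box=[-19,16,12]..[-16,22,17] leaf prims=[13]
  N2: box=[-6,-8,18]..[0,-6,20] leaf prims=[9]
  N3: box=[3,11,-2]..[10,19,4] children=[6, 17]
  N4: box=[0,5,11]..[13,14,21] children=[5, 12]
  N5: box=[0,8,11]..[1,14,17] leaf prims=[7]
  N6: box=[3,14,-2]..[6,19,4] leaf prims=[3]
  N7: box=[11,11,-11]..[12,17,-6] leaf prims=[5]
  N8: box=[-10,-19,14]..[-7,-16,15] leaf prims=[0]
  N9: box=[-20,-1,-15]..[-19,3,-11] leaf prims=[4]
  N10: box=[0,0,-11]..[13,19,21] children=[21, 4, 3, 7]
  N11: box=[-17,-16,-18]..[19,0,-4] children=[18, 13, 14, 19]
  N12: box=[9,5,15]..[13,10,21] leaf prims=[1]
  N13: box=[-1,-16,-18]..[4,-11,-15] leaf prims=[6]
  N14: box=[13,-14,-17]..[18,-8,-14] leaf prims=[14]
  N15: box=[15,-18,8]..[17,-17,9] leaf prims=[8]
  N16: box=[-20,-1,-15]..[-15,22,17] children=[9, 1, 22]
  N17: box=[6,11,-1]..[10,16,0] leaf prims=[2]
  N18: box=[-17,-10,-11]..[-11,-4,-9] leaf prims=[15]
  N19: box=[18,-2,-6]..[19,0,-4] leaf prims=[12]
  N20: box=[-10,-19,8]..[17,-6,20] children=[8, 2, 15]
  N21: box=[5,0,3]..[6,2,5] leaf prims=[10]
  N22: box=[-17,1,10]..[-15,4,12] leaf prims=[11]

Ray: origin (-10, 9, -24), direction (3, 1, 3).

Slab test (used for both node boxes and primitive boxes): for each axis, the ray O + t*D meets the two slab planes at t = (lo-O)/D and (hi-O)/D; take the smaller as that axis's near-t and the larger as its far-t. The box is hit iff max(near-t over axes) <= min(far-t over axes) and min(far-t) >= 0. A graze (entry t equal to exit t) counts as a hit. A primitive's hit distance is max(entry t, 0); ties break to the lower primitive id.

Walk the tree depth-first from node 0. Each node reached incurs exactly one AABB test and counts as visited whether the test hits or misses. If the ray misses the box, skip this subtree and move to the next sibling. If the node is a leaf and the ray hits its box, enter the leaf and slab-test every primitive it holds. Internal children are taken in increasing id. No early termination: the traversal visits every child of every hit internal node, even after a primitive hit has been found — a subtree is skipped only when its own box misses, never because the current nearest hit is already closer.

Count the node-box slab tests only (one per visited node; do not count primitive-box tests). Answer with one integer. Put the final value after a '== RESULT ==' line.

Traverse from the root:
N0 x:[-10/3,29/3] y:[-28,13] z:[2,15] -> hit [2,29/3], descend [10, 11, 16, 20]
  N10 x:[10/3,23/3] y:[-9,10] z:[13/3,15] -> hit [13/3,23/3], descend [3, 4, 7, 21]
    N3 x:[13/3,20/3] y:[2,10] z:[22/3,28/3] -> miss, prune
    N4 x:[10/3,23/3] y:[-4,5] z:[35/3,15] -> miss, prune
    N7 x:[7,22/3] y:[2,8] z:[13/3,6] -> miss, prune
    N21 x:[5,16/3] y:[-9,-7] z:[9,29/3] -> miss, prune
  N11 x:[-7/3,29/3] y:[-25,-9] z:[2,20/3] -> miss, prune
  N16 x:[-10/3,-5/3] y:[-10,13] z:[3,41/3] -> miss, prune
  N20 x:[0,9] y:[-28,-15] z:[32/3,44/3] -> miss, prune

Visited [0, 10, 3, 4, 7, 21, 11, 16, 20]. Tests: 9 box, 0 leaf. Nearest: miss.

== RESULT ==
9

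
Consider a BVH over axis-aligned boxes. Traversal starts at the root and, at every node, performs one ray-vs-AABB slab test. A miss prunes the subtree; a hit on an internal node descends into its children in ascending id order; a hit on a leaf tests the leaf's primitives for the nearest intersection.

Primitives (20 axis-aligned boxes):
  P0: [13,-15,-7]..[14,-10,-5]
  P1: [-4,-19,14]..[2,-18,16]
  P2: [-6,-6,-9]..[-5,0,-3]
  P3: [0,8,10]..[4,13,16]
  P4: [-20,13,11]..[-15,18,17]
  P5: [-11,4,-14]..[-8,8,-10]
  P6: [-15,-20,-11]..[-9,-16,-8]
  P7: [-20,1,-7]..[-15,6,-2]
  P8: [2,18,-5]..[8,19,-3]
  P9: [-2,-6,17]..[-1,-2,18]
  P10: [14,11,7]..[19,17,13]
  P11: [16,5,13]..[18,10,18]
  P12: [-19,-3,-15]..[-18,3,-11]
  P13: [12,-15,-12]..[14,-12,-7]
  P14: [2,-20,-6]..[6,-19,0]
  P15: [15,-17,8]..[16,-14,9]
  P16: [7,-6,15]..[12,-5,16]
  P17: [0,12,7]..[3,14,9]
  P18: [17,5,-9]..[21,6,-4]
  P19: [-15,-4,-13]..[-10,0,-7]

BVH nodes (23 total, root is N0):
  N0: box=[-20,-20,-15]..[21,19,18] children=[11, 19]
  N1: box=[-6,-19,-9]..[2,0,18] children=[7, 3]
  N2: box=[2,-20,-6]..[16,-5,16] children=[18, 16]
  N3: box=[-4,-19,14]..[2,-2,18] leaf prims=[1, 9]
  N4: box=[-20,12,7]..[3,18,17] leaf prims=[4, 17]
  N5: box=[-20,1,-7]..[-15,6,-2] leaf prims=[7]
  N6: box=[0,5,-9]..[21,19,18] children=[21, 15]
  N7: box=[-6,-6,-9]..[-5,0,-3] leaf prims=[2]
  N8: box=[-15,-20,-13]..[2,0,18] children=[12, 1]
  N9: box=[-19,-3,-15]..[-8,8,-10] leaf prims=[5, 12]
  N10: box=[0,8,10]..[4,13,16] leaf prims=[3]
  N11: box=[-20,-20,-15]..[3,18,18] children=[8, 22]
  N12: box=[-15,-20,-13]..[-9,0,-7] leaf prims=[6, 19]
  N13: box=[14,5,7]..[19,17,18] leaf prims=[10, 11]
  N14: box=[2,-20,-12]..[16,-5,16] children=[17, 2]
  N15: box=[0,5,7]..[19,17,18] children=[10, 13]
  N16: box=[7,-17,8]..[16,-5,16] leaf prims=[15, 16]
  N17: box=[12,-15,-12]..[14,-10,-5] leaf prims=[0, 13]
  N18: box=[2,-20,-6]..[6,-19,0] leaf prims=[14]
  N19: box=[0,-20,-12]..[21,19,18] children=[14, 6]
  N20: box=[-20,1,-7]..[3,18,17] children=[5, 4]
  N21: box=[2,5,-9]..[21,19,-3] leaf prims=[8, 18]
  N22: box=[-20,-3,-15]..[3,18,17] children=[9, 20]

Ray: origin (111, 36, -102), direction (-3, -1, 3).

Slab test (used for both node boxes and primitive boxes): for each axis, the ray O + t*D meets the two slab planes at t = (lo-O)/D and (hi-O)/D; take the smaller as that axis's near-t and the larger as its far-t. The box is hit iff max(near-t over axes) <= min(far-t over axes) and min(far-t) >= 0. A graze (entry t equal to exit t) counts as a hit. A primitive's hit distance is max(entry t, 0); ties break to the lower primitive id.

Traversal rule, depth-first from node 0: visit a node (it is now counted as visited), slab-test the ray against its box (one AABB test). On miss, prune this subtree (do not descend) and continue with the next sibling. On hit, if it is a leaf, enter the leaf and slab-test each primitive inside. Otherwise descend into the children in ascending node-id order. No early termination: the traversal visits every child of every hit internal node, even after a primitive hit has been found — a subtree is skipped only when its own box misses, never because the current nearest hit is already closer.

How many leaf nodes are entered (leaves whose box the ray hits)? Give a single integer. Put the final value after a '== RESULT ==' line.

Trace the traversal:
N0 x:[30,131/3] y:[17,56] z:[29,40] -> hit [30,40], descend [11, 19]
  N11 x:[36,131/3] y:[18,56] z:[29,40] -> hit [36,40], descend [8, 22]
    N8 x:[109/3,42] y:[36,56] z:[89/3,40] -> hit [109/3,40], descend [1, 12]
      N1 x:[109/3,39] y:[36,55] z:[31,40] -> hit [109/3,39], descend [3, 7]
        N3 x:[109/3,115/3] y:[38,55] z:[116/3,40] -> miss, prune
        N7 x:[116/3,39] y:[36,42] z:[31,33] -> miss, prune
      N12 x:[40,42] y:[36,56] z:[89/3,95/3] -> miss, prune
    N22 x:[36,131/3] y:[18,39] z:[29,119/3] -> hit [36,39], descend [9, 20]
      N9 x:[119/3,130/3] y:[28,39] z:[29,92/3] -> miss, prune
      N20 x:[36,131/3] y:[18,35] z:[95/3,119/3] -> miss, prune
  N19 x:[30,37] y:[17,56] z:[30,40] -> hit [30,37], descend [6, 14]
    N6 x:[30,37] y:[17,31] z:[31,40] -> hit [31,31], descend [15, 21]
      N15 x:[92/3,37] y:[19,31] z:[109/3,40] -> miss, prune
      N21 x:[30,109/3] y:[17,31] z:[31,33] -> hit [31,31] leaf, test {P8(miss), P18@t=31}
    N14 x:[95/3,109/3] y:[41,56] z:[30,118/3] -> miss, prune

Summary -> nodes [0, 11, 8, 1, 3, 7, 12, 22, 9, 20, 19, 6, 15, 21, 14]; box-tests=15; leaf-entries=1; first=P18

== RESULT ==
1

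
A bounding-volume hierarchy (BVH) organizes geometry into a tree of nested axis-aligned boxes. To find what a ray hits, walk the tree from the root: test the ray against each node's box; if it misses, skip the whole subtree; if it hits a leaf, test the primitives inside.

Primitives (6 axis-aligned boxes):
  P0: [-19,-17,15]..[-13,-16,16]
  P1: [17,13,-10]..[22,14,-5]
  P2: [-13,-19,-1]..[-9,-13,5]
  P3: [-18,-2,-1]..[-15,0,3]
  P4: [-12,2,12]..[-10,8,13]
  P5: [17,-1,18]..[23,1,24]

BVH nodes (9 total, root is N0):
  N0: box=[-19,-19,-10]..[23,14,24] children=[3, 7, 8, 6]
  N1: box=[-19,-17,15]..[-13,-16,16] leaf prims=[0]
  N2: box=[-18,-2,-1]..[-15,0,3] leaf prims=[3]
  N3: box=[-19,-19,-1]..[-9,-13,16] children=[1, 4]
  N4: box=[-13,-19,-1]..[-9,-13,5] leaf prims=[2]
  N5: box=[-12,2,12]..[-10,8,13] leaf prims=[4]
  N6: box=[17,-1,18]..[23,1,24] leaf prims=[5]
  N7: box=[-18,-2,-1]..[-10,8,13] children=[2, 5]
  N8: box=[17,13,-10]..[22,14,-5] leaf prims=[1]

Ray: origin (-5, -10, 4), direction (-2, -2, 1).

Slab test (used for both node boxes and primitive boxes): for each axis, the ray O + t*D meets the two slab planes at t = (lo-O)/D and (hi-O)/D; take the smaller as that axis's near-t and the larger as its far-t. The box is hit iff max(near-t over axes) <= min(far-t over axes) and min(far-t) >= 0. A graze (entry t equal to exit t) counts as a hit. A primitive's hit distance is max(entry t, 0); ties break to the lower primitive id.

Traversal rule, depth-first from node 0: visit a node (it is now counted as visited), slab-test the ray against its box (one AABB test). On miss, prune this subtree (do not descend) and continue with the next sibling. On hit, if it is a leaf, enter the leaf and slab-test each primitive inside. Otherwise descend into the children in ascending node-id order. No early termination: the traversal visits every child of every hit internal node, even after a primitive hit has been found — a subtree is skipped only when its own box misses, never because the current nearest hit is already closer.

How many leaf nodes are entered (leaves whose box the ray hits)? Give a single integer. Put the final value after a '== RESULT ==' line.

Traverse from the root:
N0 x:[-14,7] y:[-12,9/2] z:[-14,20] -> hit [-12,9/2], descend [3, 6, 7, 8]
  N3 x:[2,7] y:[3/2,9/2] z:[-5,12] -> hit [2,9/2], descend [1, 4]
    N1 x:[4,7] y:[3,7/2] z:[11,12] -> miss, prune
    N4 x:[2,4] y:[3/2,9/2] z:[-5,1] -> miss, prune
  N6 x:[-14,-11] y:[-11/2,-9/2] z:[14,20] -> miss, prune
  N7 x:[5/2,13/2] y:[-9,-4] z:[-5,9] -> miss, prune
  N8 x:[-27/2,-11] y:[-12,-23/2] z:[-14,-9] -> miss, prune

Visited [0, 3, 1, 4, 6, 7, 8]. Tests: 7 box, 0 leaf. Nearest: miss.

== RESULT ==
0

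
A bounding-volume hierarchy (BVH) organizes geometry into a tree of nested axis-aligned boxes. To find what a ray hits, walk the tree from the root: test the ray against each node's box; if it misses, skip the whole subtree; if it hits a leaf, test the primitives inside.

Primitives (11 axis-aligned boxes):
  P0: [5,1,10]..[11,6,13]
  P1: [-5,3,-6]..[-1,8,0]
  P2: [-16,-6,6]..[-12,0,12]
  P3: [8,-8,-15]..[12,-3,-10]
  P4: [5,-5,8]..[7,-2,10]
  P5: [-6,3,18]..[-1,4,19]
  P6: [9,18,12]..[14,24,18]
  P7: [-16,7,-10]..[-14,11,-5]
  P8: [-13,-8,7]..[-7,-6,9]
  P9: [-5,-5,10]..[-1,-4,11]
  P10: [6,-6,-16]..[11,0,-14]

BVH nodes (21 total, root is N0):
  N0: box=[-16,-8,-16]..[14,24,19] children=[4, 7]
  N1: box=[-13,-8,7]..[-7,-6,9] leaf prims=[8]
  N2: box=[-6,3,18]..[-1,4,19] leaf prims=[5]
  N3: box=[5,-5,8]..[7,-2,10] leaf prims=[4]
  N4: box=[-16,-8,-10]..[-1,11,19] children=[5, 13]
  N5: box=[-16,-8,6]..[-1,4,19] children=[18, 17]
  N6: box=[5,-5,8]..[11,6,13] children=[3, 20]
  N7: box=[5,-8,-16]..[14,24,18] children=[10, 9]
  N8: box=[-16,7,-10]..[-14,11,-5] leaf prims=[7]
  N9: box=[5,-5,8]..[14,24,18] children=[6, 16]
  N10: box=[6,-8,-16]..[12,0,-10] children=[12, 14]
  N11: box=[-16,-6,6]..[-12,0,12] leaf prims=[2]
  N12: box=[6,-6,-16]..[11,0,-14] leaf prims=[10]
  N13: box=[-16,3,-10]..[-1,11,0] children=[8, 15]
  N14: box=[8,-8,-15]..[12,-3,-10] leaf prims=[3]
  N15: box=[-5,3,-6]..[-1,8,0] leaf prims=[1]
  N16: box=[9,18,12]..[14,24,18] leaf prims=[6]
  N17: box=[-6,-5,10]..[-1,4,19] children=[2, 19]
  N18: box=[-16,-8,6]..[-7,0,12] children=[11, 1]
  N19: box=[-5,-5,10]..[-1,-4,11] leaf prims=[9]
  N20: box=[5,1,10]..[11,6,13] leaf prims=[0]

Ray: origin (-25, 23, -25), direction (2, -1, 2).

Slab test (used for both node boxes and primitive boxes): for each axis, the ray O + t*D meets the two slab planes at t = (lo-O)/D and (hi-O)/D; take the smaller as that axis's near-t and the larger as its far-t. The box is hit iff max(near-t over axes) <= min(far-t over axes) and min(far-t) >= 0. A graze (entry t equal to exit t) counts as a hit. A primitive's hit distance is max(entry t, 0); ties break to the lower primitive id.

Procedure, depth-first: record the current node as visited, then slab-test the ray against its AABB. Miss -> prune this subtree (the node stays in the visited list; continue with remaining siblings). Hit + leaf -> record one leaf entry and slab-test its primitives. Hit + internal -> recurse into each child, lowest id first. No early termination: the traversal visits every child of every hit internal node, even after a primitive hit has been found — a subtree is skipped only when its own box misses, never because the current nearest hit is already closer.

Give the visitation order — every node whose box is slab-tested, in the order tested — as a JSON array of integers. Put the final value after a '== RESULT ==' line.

Trace the traversal:
N0 x:[9/2,39/2] y:[-1,31] z:[9/2,22] -> hit [9/2,39/2], descend [4, 7]
  N4 x:[9/2,12] y:[12,31] z:[15/2,22] -> hit [12,12], descend [5, 13]
    N5 x:[9/2,12] y:[19,31] z:[31/2,22] -> miss, prune
    N13 x:[9/2,12] y:[12,20] z:[15/2,25/2] -> hit [12,12], descend [8, 15]
      N8 x:[9/2,11/2] y:[12,16] z:[15/2,10] -> miss, prune
      N15 x:[10,12] y:[15,20] z:[19/2,25/2] -> miss, prune
  N7 x:[15,39/2] y:[-1,31] z:[9/2,43/2] -> hit [15,39/2], descend [9, 10]
    N9 x:[15,39/2] y:[-1,28] z:[33/2,43/2] -> hit [33/2,39/2], descend [6, 16]
      N6 x:[15,18] y:[17,28] z:[33/2,19] -> hit [17,18], descend [3, 20]
        N3 x:[15,16] y:[25,28] z:[33/2,35/2] -> miss, prune
        N20 x:[15,18] y:[17,22] z:[35/2,19] -> hit [35/2,18] leaf, test {P0@t=35/2}
      N16 x:[17,39/2] y:[-1,5] z:[37/2,43/2] -> miss, prune
    N10 x:[31/2,37/2] y:[23,31] z:[9/2,15/2] -> miss, prune

Visited [0, 4, 5, 13, 8, 15, 7, 9, 6, 3, 20, 16, 10]. Tests: 13 box, 1 leaf. Nearest: P0.

== RESULT ==
[0, 4, 5, 13, 8, 15, 7, 9, 6, 3, 20, 16, 10]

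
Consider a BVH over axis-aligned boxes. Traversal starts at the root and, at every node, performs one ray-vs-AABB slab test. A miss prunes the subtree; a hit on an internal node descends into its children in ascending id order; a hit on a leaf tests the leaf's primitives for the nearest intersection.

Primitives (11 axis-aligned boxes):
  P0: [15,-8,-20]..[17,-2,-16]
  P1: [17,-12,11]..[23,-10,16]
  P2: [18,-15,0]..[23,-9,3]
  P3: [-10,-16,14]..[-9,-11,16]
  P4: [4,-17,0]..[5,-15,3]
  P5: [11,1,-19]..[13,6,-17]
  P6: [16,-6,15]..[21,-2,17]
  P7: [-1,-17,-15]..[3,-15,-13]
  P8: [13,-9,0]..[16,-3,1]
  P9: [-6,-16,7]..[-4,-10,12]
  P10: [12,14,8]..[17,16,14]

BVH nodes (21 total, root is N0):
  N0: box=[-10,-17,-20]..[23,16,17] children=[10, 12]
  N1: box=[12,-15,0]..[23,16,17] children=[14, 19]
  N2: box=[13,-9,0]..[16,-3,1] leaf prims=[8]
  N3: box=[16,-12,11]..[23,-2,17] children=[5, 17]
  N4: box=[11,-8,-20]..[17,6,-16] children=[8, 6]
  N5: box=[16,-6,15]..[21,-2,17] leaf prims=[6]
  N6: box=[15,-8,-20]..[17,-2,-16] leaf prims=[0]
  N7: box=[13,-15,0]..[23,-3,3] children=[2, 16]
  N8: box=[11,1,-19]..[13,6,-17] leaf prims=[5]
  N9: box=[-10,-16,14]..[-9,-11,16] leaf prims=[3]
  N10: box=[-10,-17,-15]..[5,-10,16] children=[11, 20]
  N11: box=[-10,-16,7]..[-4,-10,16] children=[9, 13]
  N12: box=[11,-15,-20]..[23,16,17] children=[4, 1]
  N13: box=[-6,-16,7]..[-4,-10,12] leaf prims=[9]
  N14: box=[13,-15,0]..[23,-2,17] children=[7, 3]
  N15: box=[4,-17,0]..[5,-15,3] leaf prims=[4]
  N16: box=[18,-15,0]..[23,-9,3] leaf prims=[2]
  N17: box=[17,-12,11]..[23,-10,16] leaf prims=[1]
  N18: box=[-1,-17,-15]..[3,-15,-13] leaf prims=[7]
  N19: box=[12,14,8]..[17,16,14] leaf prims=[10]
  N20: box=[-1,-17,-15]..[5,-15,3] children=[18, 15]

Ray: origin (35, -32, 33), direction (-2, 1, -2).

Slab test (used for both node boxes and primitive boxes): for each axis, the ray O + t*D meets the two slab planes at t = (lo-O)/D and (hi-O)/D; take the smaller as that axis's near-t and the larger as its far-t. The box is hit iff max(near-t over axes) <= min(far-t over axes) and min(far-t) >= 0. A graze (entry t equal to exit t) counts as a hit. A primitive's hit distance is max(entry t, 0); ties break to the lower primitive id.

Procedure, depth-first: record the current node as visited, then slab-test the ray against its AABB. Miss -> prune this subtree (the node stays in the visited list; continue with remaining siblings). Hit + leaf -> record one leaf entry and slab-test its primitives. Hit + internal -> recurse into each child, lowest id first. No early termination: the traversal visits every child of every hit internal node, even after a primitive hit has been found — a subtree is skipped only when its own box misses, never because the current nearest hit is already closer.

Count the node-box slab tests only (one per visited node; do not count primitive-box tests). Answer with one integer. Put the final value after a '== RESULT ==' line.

Walk:
N0 x:[6,45/2] y:[15,48] z:[8,53/2] -> hit [15,45/2], descend [10, 12]
  N10 x:[15,45/2] y:[15,22] z:[17/2,24] -> hit [15,22], descend [11, 20]
    N11 x:[39/2,45/2] y:[16,22] z:[17/2,13] -> miss, prune
    N20 x:[15,18] y:[15,17] z:[15,24] -> hit [15,17], descend [15, 18]
      N15 x:[15,31/2] y:[15,17] z:[15,33/2] -> hit [15,31/2] leaf, test {P4@t=15}
      N18 x:[16,18] y:[15,17] z:[23,24] -> miss, prune
  N12 x:[6,12] y:[17,48] z:[8,53/2] -> miss, prune

7 AABB tests over nodes [0, 10, 11, 20, 15, 18, 12]; 1 leaf entered; closest P4.

== RESULT ==
7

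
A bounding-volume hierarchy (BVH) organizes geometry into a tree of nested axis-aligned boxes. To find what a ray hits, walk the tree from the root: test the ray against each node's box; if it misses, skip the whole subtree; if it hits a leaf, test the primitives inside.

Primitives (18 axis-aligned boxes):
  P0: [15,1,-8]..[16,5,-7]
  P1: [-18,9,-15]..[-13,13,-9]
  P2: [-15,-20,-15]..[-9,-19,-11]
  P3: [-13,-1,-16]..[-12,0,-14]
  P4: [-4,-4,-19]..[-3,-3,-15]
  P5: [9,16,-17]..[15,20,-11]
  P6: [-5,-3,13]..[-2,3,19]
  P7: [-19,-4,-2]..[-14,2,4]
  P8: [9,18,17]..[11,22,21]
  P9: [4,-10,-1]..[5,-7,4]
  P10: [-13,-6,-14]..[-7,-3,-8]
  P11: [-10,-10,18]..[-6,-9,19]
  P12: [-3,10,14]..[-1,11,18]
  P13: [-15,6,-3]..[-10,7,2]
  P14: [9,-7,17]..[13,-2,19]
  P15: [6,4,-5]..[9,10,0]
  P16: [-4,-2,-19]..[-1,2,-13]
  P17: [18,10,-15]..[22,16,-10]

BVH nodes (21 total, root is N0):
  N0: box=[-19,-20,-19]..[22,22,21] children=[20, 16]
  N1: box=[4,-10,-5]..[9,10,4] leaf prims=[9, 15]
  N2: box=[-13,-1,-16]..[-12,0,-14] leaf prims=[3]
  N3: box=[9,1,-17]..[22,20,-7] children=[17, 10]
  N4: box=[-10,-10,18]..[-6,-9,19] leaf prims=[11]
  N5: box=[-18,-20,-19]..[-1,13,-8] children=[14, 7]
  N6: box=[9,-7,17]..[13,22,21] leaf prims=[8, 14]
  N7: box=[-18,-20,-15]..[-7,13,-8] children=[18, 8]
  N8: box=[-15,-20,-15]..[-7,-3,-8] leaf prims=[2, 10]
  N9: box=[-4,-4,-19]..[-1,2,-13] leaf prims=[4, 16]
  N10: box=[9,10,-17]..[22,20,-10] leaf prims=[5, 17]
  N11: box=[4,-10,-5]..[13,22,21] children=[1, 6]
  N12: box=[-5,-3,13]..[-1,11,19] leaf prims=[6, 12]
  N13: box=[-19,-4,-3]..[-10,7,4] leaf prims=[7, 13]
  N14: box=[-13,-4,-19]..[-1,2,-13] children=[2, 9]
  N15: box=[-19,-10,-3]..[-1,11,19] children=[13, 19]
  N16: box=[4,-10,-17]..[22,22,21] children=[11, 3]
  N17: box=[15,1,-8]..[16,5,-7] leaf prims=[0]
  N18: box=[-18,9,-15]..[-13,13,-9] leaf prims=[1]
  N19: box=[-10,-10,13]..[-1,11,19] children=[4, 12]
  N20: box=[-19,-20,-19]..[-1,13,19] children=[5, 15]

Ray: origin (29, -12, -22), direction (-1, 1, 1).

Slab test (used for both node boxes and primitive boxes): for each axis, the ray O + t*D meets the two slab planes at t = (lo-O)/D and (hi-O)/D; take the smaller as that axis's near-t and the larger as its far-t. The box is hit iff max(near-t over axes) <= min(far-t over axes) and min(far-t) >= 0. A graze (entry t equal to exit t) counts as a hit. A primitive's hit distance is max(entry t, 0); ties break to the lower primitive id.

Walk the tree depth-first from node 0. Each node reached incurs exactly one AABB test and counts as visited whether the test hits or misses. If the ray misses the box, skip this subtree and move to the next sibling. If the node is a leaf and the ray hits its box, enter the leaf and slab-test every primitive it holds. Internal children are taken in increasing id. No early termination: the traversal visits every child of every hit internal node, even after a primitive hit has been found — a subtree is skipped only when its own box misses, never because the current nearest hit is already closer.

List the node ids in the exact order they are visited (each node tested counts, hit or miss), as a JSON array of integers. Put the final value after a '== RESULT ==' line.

Trace the traversal:
N0 x:[7,48] y:[-8,34] z:[3,43] -> hit [7,34], descend [16, 20]
  N16 x:[7,25] y:[2,34] z:[5,43] -> hit [7,25], descend [3, 11]
    N3 x:[7,20] y:[13,32] z:[5,15] -> hit [13,15], descend [10, 17]
      N10 x:[7,20] y:[22,32] z:[5,12] -> miss, prune
      N17 x:[13,14] y:[13,17] z:[14,15] -> hit [14,14] leaf, test {P0@t=14}
    N11 x:[16,25] y:[2,34] z:[17,43] -> hit [17,25], descend [1, 6]
      N1 x:[20,25] y:[2,22] z:[17,26] -> hit [20,22] leaf, test {P9(miss), P15@t=20}
      N6 x:[16,20] y:[5,34] z:[39,43] -> miss, prune
  N20 x:[30,48] y:[-8,25] z:[3,41] -> miss, prune

9 AABB tests over nodes [0, 16, 3, 10, 17, 11, 1, 6, 20]; 2 leaves entered; closest P0.

== RESULT ==
[0, 16, 3, 10, 17, 11, 1, 6, 20]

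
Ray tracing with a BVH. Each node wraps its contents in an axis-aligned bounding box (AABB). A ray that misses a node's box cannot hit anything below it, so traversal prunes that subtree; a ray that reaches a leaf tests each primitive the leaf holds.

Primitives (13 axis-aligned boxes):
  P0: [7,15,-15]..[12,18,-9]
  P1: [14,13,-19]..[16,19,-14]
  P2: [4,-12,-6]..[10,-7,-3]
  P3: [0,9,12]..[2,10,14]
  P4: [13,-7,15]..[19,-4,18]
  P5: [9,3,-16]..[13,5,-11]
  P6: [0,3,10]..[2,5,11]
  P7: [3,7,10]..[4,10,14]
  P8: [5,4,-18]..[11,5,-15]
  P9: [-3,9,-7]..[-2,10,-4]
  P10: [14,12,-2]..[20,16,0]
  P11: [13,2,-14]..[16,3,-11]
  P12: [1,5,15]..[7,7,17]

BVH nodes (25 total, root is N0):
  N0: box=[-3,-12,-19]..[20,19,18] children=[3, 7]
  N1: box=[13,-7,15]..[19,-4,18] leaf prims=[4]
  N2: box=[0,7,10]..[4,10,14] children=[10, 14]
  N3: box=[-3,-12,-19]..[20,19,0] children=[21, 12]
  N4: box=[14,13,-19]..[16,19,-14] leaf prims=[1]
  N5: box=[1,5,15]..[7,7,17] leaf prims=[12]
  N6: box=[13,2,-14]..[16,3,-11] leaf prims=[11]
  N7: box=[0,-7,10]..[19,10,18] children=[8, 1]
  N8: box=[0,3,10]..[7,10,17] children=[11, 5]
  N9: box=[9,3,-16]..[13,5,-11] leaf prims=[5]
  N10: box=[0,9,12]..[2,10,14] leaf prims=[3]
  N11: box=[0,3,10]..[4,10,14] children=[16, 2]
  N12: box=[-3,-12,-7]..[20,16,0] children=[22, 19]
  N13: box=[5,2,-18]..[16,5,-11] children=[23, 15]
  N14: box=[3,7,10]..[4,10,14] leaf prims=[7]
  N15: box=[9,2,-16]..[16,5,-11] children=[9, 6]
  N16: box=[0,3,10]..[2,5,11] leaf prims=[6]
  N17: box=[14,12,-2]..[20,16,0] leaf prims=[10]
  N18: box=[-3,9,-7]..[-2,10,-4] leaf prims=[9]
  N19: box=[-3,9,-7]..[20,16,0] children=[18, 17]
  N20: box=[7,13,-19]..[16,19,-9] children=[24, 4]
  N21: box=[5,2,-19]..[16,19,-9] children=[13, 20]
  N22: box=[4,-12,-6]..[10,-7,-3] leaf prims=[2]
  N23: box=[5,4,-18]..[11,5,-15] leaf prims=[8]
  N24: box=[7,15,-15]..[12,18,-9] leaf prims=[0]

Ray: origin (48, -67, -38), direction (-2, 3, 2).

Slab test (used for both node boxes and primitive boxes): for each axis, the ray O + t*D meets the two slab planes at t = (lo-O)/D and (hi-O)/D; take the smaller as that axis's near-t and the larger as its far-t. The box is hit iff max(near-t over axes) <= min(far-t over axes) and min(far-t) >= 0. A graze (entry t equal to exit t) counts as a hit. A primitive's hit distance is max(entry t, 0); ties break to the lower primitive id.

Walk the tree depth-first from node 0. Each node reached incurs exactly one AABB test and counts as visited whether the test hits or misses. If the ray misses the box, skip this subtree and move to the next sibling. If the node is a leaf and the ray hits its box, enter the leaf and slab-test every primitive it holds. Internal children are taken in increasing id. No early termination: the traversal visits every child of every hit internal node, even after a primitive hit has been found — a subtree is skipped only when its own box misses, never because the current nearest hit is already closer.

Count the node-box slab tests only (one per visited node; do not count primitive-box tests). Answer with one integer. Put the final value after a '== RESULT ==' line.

Walk:
N0 x:[14,51/2] y:[55/3,86/3] z:[19/2,28] -> hit [55/3,51/2], descend [3, 7]
  N3 x:[14,51/2] y:[55/3,86/3] z:[19/2,19] -> hit [55/3,19], descend [12, 21]
    N12 x:[14,51/2] y:[55/3,83/3] z:[31/2,19] -> hit [55/3,19], descend [19, 22]
      N19 x:[14,51/2] y:[76/3,83/3] z:[31/2,19] -> miss, prune
      N22 x:[19,22] y:[55/3,20] z:[16,35/2] -> miss, prune
    N21 x:[16,43/2] y:[23,86/3] z:[19/2,29/2] -> miss, prune
  N7 x:[29/2,24] y:[20,77/3] z:[24,28] -> hit [24,24], descend [1, 8]
    N1 x:[29/2,35/2] y:[20,21] z:[53/2,28] -> miss, prune
    N8 x:[41/2,24] y:[70/3,77/3] z:[24,55/2] -> hit [24,24], descend [5, 11]
      N5 x:[41/2,47/2] y:[24,74/3] z:[53/2,55/2] -> miss, prune
      N11 x:[22,24] y:[70/3,77/3] z:[24,26] -> hit [24,24], descend [2, 16]
        N2 x:[22,24] y:[74/3,77/3] z:[24,26] -> miss, prune
        N16 x:[23,24] y:[70/3,24] z:[24,49/2] -> hit [24,24] leaf, test {P6@t=24}

Summary -> nodes [0, 3, 12, 19, 22, 21, 7, 1, 8, 5, 11, 2, 16]; box-tests=13; leaf-entries=1; first=P6

== RESULT ==
13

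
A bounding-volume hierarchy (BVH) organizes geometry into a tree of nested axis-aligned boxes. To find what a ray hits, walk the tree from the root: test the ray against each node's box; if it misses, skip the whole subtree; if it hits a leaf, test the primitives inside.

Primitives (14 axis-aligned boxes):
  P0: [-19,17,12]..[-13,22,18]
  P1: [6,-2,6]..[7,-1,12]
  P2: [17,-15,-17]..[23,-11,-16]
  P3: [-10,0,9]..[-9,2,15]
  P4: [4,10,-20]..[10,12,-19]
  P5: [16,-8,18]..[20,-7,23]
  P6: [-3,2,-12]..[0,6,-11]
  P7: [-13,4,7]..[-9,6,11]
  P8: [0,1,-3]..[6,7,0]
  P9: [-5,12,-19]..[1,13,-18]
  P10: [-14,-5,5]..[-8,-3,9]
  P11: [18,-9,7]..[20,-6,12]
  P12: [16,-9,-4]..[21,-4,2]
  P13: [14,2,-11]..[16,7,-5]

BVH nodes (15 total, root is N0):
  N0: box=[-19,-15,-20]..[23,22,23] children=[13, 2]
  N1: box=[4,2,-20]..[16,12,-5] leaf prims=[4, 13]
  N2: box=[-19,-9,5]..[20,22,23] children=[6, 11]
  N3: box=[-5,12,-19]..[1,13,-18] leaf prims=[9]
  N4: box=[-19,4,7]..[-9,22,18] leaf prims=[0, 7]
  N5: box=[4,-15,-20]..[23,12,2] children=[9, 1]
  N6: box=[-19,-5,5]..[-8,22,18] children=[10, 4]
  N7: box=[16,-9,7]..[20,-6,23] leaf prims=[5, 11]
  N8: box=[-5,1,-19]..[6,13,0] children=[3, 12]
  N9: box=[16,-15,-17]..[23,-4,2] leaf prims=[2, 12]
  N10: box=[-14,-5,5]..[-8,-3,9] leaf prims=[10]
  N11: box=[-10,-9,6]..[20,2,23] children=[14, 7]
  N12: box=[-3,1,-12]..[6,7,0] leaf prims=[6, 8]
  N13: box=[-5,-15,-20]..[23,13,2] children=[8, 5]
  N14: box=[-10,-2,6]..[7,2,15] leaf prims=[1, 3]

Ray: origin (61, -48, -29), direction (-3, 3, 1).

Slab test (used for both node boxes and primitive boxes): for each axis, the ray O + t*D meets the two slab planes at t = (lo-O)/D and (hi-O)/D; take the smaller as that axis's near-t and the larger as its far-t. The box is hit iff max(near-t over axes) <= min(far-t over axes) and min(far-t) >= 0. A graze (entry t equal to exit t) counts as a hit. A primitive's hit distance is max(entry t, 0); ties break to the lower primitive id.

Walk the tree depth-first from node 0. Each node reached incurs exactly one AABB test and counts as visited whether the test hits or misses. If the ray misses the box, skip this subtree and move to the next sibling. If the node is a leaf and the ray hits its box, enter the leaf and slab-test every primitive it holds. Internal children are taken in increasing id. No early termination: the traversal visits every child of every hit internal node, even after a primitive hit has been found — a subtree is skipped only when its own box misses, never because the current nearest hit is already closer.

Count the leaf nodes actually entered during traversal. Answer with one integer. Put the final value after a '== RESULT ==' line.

Trace the traversal:
N0 x:[38/3,80/3] y:[11,70/3] z:[9,52] -> hit [38/3,70/3], descend [2, 13]
  N2 x:[41/3,80/3] y:[13,70/3] z:[34,52] -> miss, prune
  N13 x:[38/3,22] y:[11,61/3] z:[9,31] -> hit [38/3,61/3], descend [5, 8]
    N5 x:[38/3,19] y:[11,20] z:[9,31] -> hit [38/3,19], descend [1, 9]
      N1 x:[15,19] y:[50/3,20] z:[9,24] -> hit [50/3,19] leaf, test {P4(miss), P13(miss)}
      N9 x:[38/3,15] y:[11,44/3] z:[12,31] -> hit [38/3,44/3] leaf, test {P2(miss), P12(miss)}
    N8 x:[55/3,22] y:[49/3,61/3] z:[10,29] -> hit [55/3,61/3], descend [3, 12]
      N3 x:[20,22] y:[20,61/3] z:[10,11] -> miss, prune
      N12 x:[55/3,64/3] y:[49/3,55/3] z:[17,29] -> hit [55/3,55/3] leaf, test {P6(miss), P8(miss)}

9 AABB tests over nodes [0, 2, 13, 5, 1, 9, 8, 3, 12]; 3 leaves entered; closest miss.

== RESULT ==
3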